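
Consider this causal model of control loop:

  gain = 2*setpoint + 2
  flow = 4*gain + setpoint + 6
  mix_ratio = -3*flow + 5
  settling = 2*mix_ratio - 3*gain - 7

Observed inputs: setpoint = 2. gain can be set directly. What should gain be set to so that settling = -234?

Intervening on gain fixes its value directly, overriding its dependence on setpoint.
Substituting into the flow equation gives flow = 4*gain + 8.
Substituting into the mix_ratio equation gives mix_ratio = -12*gain - 19.
Substituting into the settling equation gives settling = -27*gain - 45.
Solve -27*gain - 45 = -234: gain = (-234 + 45) / -27 = 7.

gain = 7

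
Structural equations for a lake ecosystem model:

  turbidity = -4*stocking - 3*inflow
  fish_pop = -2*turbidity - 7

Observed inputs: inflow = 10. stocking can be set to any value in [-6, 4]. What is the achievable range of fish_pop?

5 to 85

Substituting into the turbidity equation gives turbidity = -4*stocking - 30.
This gives fish_pop = 8*stocking + 53.
Linear in stocking, so extremes are at the endpoints: stocking = -6 gives fish_pop = 5; stocking = 4 gives fish_pop = 85.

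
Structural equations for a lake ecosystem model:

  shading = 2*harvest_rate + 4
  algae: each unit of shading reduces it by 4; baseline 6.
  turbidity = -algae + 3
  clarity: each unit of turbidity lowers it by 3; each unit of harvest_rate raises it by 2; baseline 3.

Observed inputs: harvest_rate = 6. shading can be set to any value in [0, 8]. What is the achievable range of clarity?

Intervening on shading fixes its value directly, overriding its dependence on harvest_rate.
Substituting into the turbidity equation gives turbidity = 4*shading - 3.
Substituting into the clarity equation gives clarity = -12*shading + 24.
Linear in shading, so extremes are at the endpoints: shading = 0 gives clarity = 24; shading = 8 gives clarity = -72.

-72 to 24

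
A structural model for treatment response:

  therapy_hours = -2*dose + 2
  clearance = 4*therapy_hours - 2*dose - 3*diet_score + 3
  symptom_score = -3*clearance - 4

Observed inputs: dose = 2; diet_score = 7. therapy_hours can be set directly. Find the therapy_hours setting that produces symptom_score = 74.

therapy_hours = -1

Intervening on therapy_hours fixes its value directly, overriding its dependence on dose.
Substituting into the clearance equation gives clearance = 4*therapy_hours - 22.
Substituting into the symptom_score equation gives symptom_score = -12*therapy_hours + 62.
Solve -12*therapy_hours + 62 = 74: therapy_hours = (74 - 62) / -12 = -1.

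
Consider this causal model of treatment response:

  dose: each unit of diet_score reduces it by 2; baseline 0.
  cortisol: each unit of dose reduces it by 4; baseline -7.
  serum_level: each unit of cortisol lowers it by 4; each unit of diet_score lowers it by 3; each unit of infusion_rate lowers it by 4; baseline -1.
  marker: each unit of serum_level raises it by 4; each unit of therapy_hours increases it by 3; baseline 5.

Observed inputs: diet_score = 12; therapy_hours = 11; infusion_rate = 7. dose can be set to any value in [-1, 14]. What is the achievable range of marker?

Intervening on dose fixes its value directly, overriding its dependence on diet_score.
Substituting into the serum_level equation gives serum_level = 16*dose - 37.
marker becomes 64*dose - 110.
Linear in dose, so extremes are at the endpoints: dose = -1 gives marker = -174; dose = 14 gives marker = 786.

-174 to 786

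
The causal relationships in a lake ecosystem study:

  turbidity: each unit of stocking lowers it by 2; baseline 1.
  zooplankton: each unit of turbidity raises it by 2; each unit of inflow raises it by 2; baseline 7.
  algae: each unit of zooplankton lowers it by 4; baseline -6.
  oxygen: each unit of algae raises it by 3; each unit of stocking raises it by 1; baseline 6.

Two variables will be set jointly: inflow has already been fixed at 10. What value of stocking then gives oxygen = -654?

With inflow held at 10:
Substituting into the zooplankton equation gives zooplankton = -4*stocking + 29.
Substituting into the algae equation gives algae = 16*stocking - 122.
This gives oxygen = 49*stocking - 360.
Solve 49*stocking - 360 = -654: stocking = (-654 + 360) / 49 = -6.

stocking = -6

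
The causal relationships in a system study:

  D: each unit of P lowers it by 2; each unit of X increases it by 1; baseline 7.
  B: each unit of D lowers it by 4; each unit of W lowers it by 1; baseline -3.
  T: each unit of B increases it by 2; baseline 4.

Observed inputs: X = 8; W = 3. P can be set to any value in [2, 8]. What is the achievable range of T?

Substituting into the D equation gives D = -2*P + 15.
Substituting into the B equation gives B = 8*P - 66.
This gives T = 16*P - 128.
Linear in P, so extremes are at the endpoints: P = 2 gives T = -96; P = 8 gives T = 0.

-96 to 0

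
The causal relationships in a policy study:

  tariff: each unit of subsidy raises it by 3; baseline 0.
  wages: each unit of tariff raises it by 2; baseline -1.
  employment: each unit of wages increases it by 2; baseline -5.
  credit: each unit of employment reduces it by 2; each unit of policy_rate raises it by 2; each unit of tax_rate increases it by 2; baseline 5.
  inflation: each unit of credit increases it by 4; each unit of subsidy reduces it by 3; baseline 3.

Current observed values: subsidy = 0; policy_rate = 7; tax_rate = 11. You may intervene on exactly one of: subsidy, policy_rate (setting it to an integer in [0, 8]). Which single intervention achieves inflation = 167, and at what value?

Intervening on subsidy: inflation = -99*subsidy + 223. Reaching 167 requires subsidy = 56/99, not an integer.
Intervening on policy_rate: with other inputs at their observed values, inflation = 8*policy_rate + 167. Solving for 167 gives policy_rate = 0, within [0, 8].

set policy_rate = 0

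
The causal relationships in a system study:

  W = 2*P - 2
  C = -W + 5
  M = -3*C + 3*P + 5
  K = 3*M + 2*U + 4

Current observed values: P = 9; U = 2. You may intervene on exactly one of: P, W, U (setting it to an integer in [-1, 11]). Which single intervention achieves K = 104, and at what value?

Intervening on P: K = 27*P - 40. Reaching 104 requires P = 16/3, not an integer.
Intervening on W: with other inputs at their observed values, K = 9*W + 59. Solving for 104 gives W = 5, within [-1, 11].
Intervening on U: K = 2*U + 199. Reaching 104 requires U = -95/2, not an integer.

set W = 5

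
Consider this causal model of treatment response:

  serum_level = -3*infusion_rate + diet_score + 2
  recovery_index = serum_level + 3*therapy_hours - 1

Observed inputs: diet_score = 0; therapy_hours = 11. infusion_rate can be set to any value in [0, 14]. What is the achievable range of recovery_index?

Substituting into the serum_level equation gives serum_level = -3*infusion_rate + 2.
recovery_index becomes -3*infusion_rate + 34.
Linear in infusion_rate, so extremes are at the endpoints: infusion_rate = 0 gives recovery_index = 34; infusion_rate = 14 gives recovery_index = -8.

-8 to 34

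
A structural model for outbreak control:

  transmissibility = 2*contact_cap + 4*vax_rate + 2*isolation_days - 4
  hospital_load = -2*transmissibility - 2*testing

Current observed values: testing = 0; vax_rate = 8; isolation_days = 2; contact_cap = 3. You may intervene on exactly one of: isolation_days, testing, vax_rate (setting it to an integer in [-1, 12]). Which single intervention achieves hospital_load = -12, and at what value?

Intervening on isolation_days: hospital_load = -4*isolation_days - 68. Reaching -12 requires isolation_days = -14, outside [-1, 12].
Intervening on testing: hospital_load = -2*testing - 76. Reaching -12 requires testing = -32, outside [-1, 12].
Intervening on vax_rate: with other inputs at their observed values, hospital_load = -8*vax_rate - 12. Solving for -12 gives vax_rate = 0, within [-1, 12].

set vax_rate = 0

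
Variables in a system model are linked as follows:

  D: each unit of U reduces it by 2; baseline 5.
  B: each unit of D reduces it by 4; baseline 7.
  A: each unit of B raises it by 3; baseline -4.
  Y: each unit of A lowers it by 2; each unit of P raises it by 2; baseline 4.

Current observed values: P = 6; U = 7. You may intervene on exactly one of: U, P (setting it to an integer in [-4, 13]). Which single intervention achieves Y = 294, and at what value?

Intervening on U: with other inputs at their observed values, Y = -48*U + 102. Solving for 294 gives U = -4, within [-4, 13].
Intervening on P: Y = 2*P - 246. Reaching 294 requires P = 270, outside [-4, 13].

set U = -4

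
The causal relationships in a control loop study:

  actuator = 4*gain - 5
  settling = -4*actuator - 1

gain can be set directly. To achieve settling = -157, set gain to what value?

Substituting into the settling equation gives settling = -16*gain + 19.
Solve -16*gain + 19 = -157: gain = (-157 - 19) / -16 = 11.

gain = 11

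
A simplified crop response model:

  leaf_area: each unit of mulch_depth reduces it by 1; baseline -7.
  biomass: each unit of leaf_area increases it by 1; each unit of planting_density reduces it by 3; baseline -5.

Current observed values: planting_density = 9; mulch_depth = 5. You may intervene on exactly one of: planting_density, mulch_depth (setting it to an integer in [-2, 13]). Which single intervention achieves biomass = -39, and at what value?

set mulch_depth = 0

Intervening on planting_density: biomass = -3*planting_density - 17. Reaching -39 requires planting_density = 22/3, not an integer.
Intervening on mulch_depth: with other inputs at their observed values, biomass = -mulch_depth - 39. Solving for -39 gives mulch_depth = 0, within [-2, 13].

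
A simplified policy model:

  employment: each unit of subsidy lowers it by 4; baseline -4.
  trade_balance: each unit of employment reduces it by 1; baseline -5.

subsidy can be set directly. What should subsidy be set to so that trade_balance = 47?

Substituting into the trade_balance equation gives trade_balance = 4*subsidy - 1.
Solve 4*subsidy - 1 = 47: subsidy = (47 + 1) / 4 = 12.

subsidy = 12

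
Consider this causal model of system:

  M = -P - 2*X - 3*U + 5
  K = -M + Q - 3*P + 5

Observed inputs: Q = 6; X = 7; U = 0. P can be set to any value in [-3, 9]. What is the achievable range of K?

Substituting into the M equation gives M = -P - 9.
K becomes -2*P + 20.
Linear in P, so extremes are at the endpoints: P = -3 gives K = 26; P = 9 gives K = 2.

2 to 26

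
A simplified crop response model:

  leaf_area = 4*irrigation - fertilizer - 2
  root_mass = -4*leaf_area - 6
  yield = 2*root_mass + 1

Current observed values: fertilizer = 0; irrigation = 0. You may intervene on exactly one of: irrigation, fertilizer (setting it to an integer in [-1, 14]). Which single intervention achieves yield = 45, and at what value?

set fertilizer = 5

Intervening on irrigation: yield = -32*irrigation + 5. Reaching 45 requires irrigation = -5/4, not an integer.
Intervening on fertilizer: with other inputs at their observed values, yield = 8*fertilizer + 5. Solving for 45 gives fertilizer = 5, within [-1, 14].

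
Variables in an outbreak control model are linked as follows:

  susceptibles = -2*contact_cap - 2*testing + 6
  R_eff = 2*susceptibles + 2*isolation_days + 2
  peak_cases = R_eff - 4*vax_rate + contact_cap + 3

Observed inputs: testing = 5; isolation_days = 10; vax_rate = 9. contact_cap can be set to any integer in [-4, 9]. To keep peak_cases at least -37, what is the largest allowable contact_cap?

contact_cap = 6

Substituting into the susceptibles equation gives susceptibles = -2*contact_cap - 4.
Substituting into the R_eff equation gives R_eff = -4*contact_cap + 14.
So peak_cases = -3*contact_cap - 19.
Require -3*contact_cap - 19 ≥ -37, so contact_cap ≤ 6.
The largest integer in [-4, 9] satisfying this is 6.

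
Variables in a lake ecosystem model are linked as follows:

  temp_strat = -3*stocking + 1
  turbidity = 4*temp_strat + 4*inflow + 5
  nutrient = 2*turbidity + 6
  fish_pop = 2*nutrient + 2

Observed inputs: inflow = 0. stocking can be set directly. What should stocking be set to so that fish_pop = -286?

stocking = 7

Substituting into the turbidity equation gives turbidity = -12*stocking + 9.
Substituting into the nutrient equation gives nutrient = -24*stocking + 24.
Substituting into the fish_pop equation gives fish_pop = -48*stocking + 50.
Solve -48*stocking + 50 = -286: stocking = (-286 - 50) / -48 = 7.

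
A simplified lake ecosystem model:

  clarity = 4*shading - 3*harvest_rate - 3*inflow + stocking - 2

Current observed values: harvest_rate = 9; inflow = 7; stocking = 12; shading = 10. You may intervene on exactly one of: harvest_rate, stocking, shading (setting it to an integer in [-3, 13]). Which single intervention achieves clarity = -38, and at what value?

set shading = 0

Intervening on harvest_rate: clarity = -3*harvest_rate + 29. Reaching -38 requires harvest_rate = 67/3, not an integer.
Intervening on stocking: clarity = stocking - 10. Reaching -38 requires stocking = -28, outside [-3, 13].
Intervening on shading: with other inputs at their observed values, clarity = 4*shading - 38. Solving for -38 gives shading = 0, within [-3, 13].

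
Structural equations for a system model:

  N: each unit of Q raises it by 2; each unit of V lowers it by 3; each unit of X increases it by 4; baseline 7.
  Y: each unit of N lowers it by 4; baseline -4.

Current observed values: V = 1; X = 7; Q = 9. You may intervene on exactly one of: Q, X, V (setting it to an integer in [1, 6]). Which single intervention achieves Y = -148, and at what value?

Intervening on Q: with other inputs at their observed values, Y = -8*Q - 132. Solving for -148 gives Q = 2, within [1, 6].
Intervening on X: Y = -16*X - 92. Reaching -148 requires X = 7/2, not an integer.
Intervening on V: Y = 12*V - 216. Reaching -148 requires V = 17/3, not an integer.

set Q = 2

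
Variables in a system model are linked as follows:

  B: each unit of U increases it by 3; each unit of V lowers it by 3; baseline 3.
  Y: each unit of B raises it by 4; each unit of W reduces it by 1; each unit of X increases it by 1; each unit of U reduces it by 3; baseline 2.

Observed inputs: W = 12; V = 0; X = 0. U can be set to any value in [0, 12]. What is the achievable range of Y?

Substituting into the B equation gives B = 3*U + 3.
Substituting into the Y equation gives Y = 9*U + 2.
Linear in U, so extremes are at the endpoints: U = 0 gives Y = 2; U = 12 gives Y = 110.

2 to 110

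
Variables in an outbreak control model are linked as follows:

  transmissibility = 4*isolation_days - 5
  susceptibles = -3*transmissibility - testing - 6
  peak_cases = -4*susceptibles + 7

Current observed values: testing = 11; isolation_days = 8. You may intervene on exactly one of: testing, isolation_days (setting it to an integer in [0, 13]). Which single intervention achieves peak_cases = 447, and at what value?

Intervening on testing: peak_cases = 4*testing + 355. Reaching 447 requires testing = 23, outside [0, 13].
Intervening on isolation_days: with other inputs at their observed values, peak_cases = 48*isolation_days + 15. Solving for 447 gives isolation_days = 9, within [0, 13].

set isolation_days = 9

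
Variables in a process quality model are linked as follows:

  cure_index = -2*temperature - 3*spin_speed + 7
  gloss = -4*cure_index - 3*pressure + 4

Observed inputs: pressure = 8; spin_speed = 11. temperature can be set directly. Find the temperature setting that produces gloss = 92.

Substituting into the cure_index equation gives cure_index = -2*temperature - 26.
So gloss = 8*temperature + 84.
Solve 8*temperature + 84 = 92: temperature = (92 - 84) / 8 = 1.

temperature = 1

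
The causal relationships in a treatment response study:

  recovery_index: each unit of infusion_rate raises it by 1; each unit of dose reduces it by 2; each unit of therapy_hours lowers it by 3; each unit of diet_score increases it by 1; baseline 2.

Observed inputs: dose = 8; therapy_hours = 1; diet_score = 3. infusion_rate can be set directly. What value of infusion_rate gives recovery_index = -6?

infusion_rate = 8

Substituting into the recovery_index equation gives recovery_index = infusion_rate - 14.
Solve infusion_rate - 14 = -6: infusion_rate = (-6 + 14) / 1 = 8.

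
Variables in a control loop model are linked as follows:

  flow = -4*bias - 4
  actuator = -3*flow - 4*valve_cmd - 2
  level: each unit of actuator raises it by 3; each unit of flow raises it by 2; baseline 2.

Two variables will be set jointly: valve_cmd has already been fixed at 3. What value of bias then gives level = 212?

bias = 8

With valve_cmd held at 3:
Substituting into the actuator equation gives actuator = 12*bias - 2.
So level = 28*bias - 12.
Solve 28*bias - 12 = 212: bias = (212 + 12) / 28 = 8.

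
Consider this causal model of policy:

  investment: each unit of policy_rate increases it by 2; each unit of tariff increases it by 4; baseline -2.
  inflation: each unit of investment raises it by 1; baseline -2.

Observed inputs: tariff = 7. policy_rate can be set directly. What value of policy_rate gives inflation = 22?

Substituting into the investment equation gives investment = 2*policy_rate + 26.
inflation becomes 2*policy_rate + 24.
Solve 2*policy_rate + 24 = 22: policy_rate = (22 - 24) / 2 = -1.

policy_rate = -1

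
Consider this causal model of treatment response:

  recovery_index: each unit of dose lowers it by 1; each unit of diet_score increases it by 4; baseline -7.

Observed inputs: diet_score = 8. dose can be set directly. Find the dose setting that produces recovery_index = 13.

Substituting into the recovery_index equation gives recovery_index = -dose + 25.
Solve -dose + 25 = 13: dose = (13 - 25) / -1 = 12.

dose = 12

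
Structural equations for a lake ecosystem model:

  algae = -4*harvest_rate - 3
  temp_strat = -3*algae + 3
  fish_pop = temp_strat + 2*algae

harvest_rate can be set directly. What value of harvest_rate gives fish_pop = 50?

Substituting into the temp_strat equation gives temp_strat = 12*harvest_rate + 12.
Substituting into the fish_pop equation gives fish_pop = 4*harvest_rate + 6.
Solve 4*harvest_rate + 6 = 50: harvest_rate = (50 - 6) / 4 = 11.

harvest_rate = 11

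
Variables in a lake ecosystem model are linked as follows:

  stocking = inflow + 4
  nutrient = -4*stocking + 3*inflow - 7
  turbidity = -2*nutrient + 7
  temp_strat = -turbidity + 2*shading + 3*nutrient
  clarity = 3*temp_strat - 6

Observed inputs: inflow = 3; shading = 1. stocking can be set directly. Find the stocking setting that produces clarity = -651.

Intervening on stocking fixes its value directly, overriding its dependence on inflow.
Substituting into the nutrient equation gives nutrient = -4*stocking + 2.
turbidity becomes 8*stocking + 3.
Substituting into the temp_strat equation gives temp_strat = -20*stocking + 5.
Substituting into the clarity equation gives clarity = -60*stocking + 9.
Solve -60*stocking + 9 = -651: stocking = (-651 - 9) / -60 = 11.

stocking = 11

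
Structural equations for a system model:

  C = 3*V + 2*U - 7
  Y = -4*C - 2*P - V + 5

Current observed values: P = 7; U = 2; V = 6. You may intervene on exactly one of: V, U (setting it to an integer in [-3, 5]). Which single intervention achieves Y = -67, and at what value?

set U = 1

Intervening on V: Y = -13*V + 3. Reaching -67 requires V = 70/13, not an integer.
Intervening on U: with other inputs at their observed values, Y = -8*U - 59. Solving for -67 gives U = 1, within [-3, 5].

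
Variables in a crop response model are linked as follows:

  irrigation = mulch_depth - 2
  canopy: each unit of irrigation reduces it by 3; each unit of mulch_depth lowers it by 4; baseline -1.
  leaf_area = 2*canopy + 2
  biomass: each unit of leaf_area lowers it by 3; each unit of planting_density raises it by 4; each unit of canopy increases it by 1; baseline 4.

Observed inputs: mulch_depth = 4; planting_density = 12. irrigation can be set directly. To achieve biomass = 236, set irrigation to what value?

Intervening on irrigation fixes its value directly, overriding its dependence on mulch_depth.
Substituting into the canopy equation gives canopy = -3*irrigation - 17.
This gives leaf_area = -6*irrigation - 32.
Substituting into the biomass equation gives biomass = 15*irrigation + 131.
Solve 15*irrigation + 131 = 236: irrigation = (236 - 131) / 15 = 7.

irrigation = 7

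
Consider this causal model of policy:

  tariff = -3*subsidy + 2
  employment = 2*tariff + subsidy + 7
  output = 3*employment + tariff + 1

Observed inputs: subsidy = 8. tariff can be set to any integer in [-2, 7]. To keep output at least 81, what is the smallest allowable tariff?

tariff = 5

Intervening on tariff fixes its value directly, overriding its dependence on subsidy.
Substituting into the employment equation gives employment = 2*tariff + 15.
This gives output = 7*tariff + 46.
Require 7*tariff + 46 ≥ 81, so tariff ≥ 5.
The smallest integer in [-2, 7] satisfying this is 5.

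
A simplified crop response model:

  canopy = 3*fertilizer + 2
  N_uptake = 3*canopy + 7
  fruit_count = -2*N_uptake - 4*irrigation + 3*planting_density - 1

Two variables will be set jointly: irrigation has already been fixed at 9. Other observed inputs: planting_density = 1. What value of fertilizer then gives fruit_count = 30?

fertilizer = -5

With irrigation held at 9:
Substituting into the N_uptake equation gives N_uptake = 9*fertilizer + 13.
So fruit_count = -18*fertilizer - 60.
Solve -18*fertilizer - 60 = 30: fertilizer = (30 + 60) / -18 = -5.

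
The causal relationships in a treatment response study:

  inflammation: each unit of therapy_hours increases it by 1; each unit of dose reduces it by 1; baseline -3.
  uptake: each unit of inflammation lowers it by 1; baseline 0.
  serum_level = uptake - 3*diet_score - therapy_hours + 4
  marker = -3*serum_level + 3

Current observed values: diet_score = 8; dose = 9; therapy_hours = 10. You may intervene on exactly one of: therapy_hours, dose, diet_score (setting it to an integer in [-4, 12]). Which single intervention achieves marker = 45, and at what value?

Intervening on therapy_hours: with other inputs at their observed values, marker = 6*therapy_hours + 27. Solving for 45 gives therapy_hours = 3, within [-4, 12].
Intervening on dose: marker = -3*dose + 114. Reaching 45 requires dose = 23, outside [-4, 12].
Intervening on diet_score: marker = 9*diet_score + 15. Reaching 45 requires diet_score = 10/3, not an integer.

set therapy_hours = 3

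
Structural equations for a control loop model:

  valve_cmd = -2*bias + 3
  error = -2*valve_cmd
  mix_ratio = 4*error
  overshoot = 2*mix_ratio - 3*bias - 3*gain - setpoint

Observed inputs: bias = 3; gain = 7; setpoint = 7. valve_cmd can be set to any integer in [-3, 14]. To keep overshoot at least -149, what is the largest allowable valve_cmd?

Intervening on valve_cmd fixes its value directly, overriding its dependence on bias.
Substituting into the mix_ratio equation gives mix_ratio = -8*valve_cmd.
Substituting into the overshoot equation gives overshoot = -16*valve_cmd - 37.
Require -16*valve_cmd - 37 ≥ -149, so valve_cmd ≤ 7.
The largest integer in [-3, 14] satisfying this is 7.

valve_cmd = 7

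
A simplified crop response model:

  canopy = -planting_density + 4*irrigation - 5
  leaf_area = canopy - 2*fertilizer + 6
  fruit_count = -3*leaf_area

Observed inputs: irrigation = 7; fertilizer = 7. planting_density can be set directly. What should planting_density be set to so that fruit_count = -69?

planting_density = -8

Substituting into the canopy equation gives canopy = -planting_density + 23.
So leaf_area = -planting_density + 15.
fruit_count becomes 3*planting_density - 45.
Solve 3*planting_density - 45 = -69: planting_density = (-69 + 45) / 3 = -8.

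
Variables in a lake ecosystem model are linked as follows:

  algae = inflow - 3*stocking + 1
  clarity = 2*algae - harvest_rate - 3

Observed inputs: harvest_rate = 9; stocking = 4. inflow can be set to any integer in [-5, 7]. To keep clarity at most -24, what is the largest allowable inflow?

inflow = 5

Substituting into the algae equation gives algae = inflow - 11.
clarity becomes 2*inflow - 34.
Require 2*inflow - 34 ≤ -24, so inflow ≤ 5.
The largest integer in [-5, 7] satisfying this is 5.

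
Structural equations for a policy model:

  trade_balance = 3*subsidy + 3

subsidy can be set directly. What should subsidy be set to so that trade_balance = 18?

subsidy = 5

Solve 3*subsidy + 3 = 18: subsidy = (18 - 3) / 3 = 5.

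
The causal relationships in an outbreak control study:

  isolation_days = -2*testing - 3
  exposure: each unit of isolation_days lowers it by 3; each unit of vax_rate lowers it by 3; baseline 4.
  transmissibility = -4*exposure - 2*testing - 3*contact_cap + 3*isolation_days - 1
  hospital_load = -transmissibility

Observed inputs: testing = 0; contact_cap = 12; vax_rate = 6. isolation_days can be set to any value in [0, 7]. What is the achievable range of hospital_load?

-124 to -19

Intervening on isolation_days fixes its value directly, overriding its dependence on testing.
Substituting into the exposure equation gives exposure = -3*isolation_days - 14.
This gives transmissibility = 15*isolation_days + 19.
Substituting into the hospital_load equation gives hospital_load = -15*isolation_days - 19.
Linear in isolation_days, so extremes are at the endpoints: isolation_days = 0 gives hospital_load = -19; isolation_days = 7 gives hospital_load = -124.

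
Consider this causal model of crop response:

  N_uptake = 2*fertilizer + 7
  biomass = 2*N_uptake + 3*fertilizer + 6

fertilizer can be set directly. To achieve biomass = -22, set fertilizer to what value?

Substituting into the biomass equation gives biomass = 7*fertilizer + 20.
Solve 7*fertilizer + 20 = -22: fertilizer = (-22 - 20) / 7 = -6.

fertilizer = -6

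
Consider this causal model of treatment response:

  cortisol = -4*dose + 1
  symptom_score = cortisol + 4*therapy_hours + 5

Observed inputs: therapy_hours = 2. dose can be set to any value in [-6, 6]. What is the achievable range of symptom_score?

Substituting into the symptom_score equation gives symptom_score = -4*dose + 14.
Linear in dose, so extremes are at the endpoints: dose = -6 gives symptom_score = 38; dose = 6 gives symptom_score = -10.

-10 to 38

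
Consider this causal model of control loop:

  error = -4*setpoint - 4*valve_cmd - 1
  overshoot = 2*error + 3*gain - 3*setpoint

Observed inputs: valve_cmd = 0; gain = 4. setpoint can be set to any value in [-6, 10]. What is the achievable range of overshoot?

-100 to 76

Substituting into the error equation gives error = -4*setpoint - 1.
So overshoot = -11*setpoint + 10.
Linear in setpoint, so extremes are at the endpoints: setpoint = -6 gives overshoot = 76; setpoint = 10 gives overshoot = -100.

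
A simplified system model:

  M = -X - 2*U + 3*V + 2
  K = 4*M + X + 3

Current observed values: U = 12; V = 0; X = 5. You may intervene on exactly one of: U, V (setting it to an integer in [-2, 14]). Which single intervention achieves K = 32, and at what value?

set V = 11

Intervening on U: K = -8*U - 4. Reaching 32 requires U = -9/2, not an integer.
Intervening on V: with other inputs at their observed values, K = 12*V - 100. Solving for 32 gives V = 11, within [-2, 14].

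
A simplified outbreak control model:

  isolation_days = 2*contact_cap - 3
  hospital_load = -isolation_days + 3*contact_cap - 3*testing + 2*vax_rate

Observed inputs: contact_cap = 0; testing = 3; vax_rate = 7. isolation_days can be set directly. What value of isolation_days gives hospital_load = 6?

isolation_days = -1

Intervening on isolation_days fixes its value directly, overriding its dependence on contact_cap.
Substituting into the hospital_load equation gives hospital_load = -isolation_days + 5.
Solve -isolation_days + 5 = 6: isolation_days = (6 - 5) / -1 = -1.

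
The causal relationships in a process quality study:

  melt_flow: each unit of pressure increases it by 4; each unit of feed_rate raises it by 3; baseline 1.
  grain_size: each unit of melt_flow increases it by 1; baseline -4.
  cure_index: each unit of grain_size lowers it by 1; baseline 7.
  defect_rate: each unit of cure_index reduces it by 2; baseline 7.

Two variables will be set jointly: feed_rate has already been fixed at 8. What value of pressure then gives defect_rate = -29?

pressure = -8

With feed_rate held at 8:
Substituting into the melt_flow equation gives melt_flow = 4*pressure + 25.
Substituting into the grain_size equation gives grain_size = 4*pressure + 21.
Substituting into the cure_index equation gives cure_index = -4*pressure - 14.
Substituting into the defect_rate equation gives defect_rate = 8*pressure + 35.
Solve 8*pressure + 35 = -29: pressure = (-29 - 35) / 8 = -8.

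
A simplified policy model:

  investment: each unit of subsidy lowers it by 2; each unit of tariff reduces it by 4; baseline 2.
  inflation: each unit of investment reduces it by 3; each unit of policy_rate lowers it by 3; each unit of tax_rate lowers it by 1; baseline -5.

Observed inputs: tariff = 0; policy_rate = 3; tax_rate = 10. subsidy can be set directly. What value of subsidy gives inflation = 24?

subsidy = 9

Substituting into the investment equation gives investment = -2*subsidy + 2.
This gives inflation = 6*subsidy - 30.
Solve 6*subsidy - 30 = 24: subsidy = (24 + 30) / 6 = 9.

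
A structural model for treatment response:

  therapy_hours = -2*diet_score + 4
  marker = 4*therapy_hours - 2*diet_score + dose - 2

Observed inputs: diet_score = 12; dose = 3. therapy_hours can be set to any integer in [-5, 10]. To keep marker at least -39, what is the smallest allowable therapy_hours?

therapy_hours = -4

Intervening on therapy_hours fixes its value directly, overriding its dependence on diet_score.
Substituting into the marker equation gives marker = 4*therapy_hours - 23.
Require 4*therapy_hours - 23 ≥ -39, so therapy_hours ≥ -4.
The smallest integer in [-5, 10] satisfying this is -4.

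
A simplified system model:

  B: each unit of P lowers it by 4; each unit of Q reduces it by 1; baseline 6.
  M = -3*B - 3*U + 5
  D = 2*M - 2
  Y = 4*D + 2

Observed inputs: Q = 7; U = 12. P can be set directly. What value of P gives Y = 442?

P = 7

Substituting into the B equation gives B = -4*P - 1.
So M = 12*P - 28.
This gives D = 24*P - 58.
Y becomes 96*P - 230.
Solve 96*P - 230 = 442: P = (442 + 230) / 96 = 7.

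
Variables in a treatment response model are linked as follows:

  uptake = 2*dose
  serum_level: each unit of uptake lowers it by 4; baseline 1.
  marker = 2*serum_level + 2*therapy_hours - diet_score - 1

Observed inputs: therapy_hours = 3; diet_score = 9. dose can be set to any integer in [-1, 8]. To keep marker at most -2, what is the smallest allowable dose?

dose = 0

Substituting into the serum_level equation gives serum_level = -8*dose + 1.
So marker = -16*dose - 2.
Require -16*dose - 2 ≤ -2, so dose ≥ 0.
The smallest integer in [-1, 8] satisfying this is 0.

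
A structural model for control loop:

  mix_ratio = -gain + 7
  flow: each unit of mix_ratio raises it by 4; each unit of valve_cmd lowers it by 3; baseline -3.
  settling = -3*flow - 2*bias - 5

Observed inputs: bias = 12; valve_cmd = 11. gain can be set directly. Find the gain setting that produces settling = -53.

Substituting into the flow equation gives flow = -4*gain - 8.
This gives settling = 12*gain - 5.
Solve 12*gain - 5 = -53: gain = (-53 + 5) / 12 = -4.

gain = -4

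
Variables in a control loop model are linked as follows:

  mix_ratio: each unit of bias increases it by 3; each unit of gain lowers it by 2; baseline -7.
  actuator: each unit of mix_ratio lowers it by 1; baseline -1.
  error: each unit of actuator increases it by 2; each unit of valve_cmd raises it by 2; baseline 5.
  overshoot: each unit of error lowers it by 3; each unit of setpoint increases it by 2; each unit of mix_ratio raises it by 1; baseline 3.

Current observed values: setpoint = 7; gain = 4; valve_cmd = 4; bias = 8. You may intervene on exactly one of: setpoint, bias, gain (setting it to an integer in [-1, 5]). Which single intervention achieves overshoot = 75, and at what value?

set gain = 2

Intervening on setpoint: overshoot = 2*setpoint + 33. Reaching 75 requires setpoint = 21, outside [-1, 5].
Intervening on bias: overshoot = 21*bias - 121. Reaching 75 requires bias = 28/3, not an integer.
Intervening on gain: with other inputs at their observed values, overshoot = -14*gain + 103. Solving for 75 gives gain = 2, within [-1, 5].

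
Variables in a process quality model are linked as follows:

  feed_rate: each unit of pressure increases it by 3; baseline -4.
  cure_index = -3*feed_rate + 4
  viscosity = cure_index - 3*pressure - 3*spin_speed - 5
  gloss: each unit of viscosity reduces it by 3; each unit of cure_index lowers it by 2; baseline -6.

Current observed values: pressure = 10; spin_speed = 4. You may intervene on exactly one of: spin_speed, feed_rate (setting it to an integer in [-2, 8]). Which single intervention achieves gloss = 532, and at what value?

set spin_speed = 7

Intervening on spin_speed: with other inputs at their observed values, gloss = 9*spin_speed + 469. Solving for 532 gives spin_speed = 7, within [-2, 8].
Intervening on feed_rate: gloss = 15*feed_rate + 115. Reaching 532 requires feed_rate = 139/5, not an integer.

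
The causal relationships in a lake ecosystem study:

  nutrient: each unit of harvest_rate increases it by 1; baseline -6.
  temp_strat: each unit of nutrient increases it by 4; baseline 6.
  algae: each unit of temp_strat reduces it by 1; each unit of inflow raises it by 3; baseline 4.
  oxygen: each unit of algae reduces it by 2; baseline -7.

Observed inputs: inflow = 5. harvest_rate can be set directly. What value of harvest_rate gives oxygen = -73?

harvest_rate = 1

Substituting into the temp_strat equation gives temp_strat = 4*harvest_rate - 18.
So algae = -4*harvest_rate + 37.
So oxygen = 8*harvest_rate - 81.
Solve 8*harvest_rate - 81 = -73: harvest_rate = (-73 + 81) / 8 = 1.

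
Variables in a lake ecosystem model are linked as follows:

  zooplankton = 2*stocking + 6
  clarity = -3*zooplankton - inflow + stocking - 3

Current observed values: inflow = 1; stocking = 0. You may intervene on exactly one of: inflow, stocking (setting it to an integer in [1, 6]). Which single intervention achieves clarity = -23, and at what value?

set inflow = 2

Intervening on inflow: with other inputs at their observed values, clarity = -inflow - 21. Solving for -23 gives inflow = 2, within [1, 6].
Intervening on stocking: clarity = -5*stocking - 22. Reaching -23 requires stocking = 1/5, not an integer.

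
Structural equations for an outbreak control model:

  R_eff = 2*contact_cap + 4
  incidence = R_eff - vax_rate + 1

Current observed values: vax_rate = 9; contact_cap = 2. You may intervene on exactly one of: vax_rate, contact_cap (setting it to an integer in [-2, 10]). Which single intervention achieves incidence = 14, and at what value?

Intervening on vax_rate: incidence = -vax_rate + 9. Reaching 14 requires vax_rate = -5, outside [-2, 10].
Intervening on contact_cap: with other inputs at their observed values, incidence = 2*contact_cap - 4. Solving for 14 gives contact_cap = 9, within [-2, 10].

set contact_cap = 9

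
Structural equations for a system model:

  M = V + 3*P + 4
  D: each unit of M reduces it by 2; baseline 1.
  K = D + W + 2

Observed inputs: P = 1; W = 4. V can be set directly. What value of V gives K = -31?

Substituting into the M equation gives M = V + 7.
Substituting into the D equation gives D = -2*V - 13.
This gives K = -2*V - 7.
Solve -2*V - 7 = -31: V = (-31 + 7) / -2 = 12.

V = 12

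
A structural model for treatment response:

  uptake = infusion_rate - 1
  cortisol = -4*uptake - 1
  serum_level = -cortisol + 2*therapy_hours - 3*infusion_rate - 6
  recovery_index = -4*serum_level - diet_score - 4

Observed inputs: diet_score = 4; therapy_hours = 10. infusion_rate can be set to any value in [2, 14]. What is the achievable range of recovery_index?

-108 to -60

Substituting into the cortisol equation gives cortisol = -4*infusion_rate + 3.
This gives serum_level = infusion_rate + 11.
Substituting into the recovery_index equation gives recovery_index = -4*infusion_rate - 52.
Linear in infusion_rate, so extremes are at the endpoints: infusion_rate = 2 gives recovery_index = -60; infusion_rate = 14 gives recovery_index = -108.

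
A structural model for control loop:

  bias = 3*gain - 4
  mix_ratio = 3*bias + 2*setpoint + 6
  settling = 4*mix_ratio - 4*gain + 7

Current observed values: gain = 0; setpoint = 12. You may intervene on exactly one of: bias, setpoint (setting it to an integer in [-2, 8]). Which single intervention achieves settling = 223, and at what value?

set bias = 8

Intervening on bias: with other inputs at their observed values, settling = 12*bias + 127. Solving for 223 gives bias = 8, within [-2, 8].
Intervening on setpoint: settling = 8*setpoint - 17. Reaching 223 requires setpoint = 30, outside [-2, 8].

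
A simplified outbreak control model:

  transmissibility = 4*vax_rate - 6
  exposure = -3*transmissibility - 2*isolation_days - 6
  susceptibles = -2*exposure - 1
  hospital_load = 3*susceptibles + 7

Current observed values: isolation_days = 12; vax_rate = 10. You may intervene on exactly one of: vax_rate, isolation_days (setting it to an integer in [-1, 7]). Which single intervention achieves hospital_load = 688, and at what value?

Intervening on vax_rate: hospital_load = 72*vax_rate + 76. Reaching 688 requires vax_rate = 17/2, not an integer.
Intervening on isolation_days: with other inputs at their observed values, hospital_load = 12*isolation_days + 652. Solving for 688 gives isolation_days = 3, within [-1, 7].

set isolation_days = 3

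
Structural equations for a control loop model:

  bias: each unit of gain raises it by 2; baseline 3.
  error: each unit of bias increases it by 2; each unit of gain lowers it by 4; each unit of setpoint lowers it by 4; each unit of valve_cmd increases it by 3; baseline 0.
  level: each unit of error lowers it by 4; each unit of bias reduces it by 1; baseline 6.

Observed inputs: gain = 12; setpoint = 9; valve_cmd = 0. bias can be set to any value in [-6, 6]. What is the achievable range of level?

288 to 396

Intervening on bias fixes its value directly, overriding its dependence on gain.
Substituting into the error equation gives error = 2*bias - 84.
So level = -9*bias + 342.
Linear in bias, so extremes are at the endpoints: bias = -6 gives level = 396; bias = 6 gives level = 288.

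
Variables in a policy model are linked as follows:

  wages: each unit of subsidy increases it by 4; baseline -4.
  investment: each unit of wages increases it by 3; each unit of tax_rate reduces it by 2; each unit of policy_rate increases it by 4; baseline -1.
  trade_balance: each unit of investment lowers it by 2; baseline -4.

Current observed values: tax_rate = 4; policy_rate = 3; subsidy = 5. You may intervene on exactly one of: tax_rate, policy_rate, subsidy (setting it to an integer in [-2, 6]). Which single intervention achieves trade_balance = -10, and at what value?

set subsidy = 1

Intervening on tax_rate: trade_balance = 4*tax_rate - 122. Reaching -10 requires tax_rate = 28, outside [-2, 6].
Intervening on policy_rate: trade_balance = -8*policy_rate - 82. Reaching -10 requires policy_rate = -9, outside [-2, 6].
Intervening on subsidy: with other inputs at their observed values, trade_balance = -24*subsidy + 14. Solving for -10 gives subsidy = 1, within [-2, 6].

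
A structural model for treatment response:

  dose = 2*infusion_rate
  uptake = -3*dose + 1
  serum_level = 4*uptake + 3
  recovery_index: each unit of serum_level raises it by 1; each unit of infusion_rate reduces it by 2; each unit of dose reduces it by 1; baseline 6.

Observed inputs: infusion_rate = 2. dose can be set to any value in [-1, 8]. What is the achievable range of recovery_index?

-95 to 22

Intervening on dose fixes its value directly, overriding its dependence on infusion_rate.
Substituting into the serum_level equation gives serum_level = -12*dose + 7.
Substituting into the recovery_index equation gives recovery_index = -13*dose + 9.
Linear in dose, so extremes are at the endpoints: dose = -1 gives recovery_index = 22; dose = 8 gives recovery_index = -95.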